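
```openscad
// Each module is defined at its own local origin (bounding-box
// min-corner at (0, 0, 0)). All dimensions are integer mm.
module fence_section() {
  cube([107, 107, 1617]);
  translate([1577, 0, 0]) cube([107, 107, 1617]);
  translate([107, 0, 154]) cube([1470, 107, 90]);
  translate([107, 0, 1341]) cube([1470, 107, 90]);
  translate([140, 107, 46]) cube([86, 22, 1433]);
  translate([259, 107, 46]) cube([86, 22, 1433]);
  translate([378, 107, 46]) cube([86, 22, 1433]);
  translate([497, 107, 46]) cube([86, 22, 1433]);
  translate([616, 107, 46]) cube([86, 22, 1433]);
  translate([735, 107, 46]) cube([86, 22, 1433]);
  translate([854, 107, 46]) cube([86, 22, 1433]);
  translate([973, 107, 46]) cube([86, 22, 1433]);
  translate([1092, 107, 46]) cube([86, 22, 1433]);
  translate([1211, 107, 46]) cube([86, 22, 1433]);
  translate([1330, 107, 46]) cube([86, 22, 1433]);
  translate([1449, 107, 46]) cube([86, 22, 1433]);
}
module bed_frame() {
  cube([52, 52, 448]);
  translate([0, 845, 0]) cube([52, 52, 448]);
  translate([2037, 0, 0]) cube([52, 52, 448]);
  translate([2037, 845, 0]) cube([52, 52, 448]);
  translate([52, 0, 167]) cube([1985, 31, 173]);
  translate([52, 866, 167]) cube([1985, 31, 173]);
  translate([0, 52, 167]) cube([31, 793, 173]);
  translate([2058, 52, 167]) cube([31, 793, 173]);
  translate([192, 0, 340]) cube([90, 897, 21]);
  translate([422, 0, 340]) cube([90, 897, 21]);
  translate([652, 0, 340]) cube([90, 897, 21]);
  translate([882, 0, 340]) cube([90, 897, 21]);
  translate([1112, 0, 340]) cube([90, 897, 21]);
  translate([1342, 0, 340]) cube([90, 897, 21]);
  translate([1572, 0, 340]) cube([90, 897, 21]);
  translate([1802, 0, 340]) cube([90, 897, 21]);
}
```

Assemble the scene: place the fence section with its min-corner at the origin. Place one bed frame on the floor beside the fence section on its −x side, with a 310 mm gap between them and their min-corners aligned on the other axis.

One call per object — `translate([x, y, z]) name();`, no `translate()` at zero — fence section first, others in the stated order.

fence_section();
translate([-2399, 0, 0]) bed_frame();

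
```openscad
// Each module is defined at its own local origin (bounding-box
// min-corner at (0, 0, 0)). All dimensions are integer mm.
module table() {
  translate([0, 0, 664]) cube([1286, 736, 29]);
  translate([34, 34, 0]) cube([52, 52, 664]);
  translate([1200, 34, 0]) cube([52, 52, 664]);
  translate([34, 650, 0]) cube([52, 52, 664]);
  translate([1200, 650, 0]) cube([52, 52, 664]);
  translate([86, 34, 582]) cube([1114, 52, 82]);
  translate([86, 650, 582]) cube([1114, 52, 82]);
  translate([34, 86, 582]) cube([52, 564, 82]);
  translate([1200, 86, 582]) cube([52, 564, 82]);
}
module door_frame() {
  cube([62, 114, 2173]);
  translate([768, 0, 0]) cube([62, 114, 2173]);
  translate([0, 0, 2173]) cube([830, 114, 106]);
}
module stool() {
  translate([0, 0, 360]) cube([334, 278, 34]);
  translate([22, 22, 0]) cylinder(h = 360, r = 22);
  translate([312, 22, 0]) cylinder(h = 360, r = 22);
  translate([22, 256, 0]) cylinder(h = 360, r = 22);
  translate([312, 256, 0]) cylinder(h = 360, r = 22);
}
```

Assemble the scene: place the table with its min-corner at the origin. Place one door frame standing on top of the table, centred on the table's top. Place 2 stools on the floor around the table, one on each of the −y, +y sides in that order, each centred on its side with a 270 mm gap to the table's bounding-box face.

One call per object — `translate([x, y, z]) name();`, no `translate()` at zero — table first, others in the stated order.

table();
translate([228, 311, 693]) door_frame();
translate([476, -548, 0]) stool();
translate([476, 1006, 0]) stool();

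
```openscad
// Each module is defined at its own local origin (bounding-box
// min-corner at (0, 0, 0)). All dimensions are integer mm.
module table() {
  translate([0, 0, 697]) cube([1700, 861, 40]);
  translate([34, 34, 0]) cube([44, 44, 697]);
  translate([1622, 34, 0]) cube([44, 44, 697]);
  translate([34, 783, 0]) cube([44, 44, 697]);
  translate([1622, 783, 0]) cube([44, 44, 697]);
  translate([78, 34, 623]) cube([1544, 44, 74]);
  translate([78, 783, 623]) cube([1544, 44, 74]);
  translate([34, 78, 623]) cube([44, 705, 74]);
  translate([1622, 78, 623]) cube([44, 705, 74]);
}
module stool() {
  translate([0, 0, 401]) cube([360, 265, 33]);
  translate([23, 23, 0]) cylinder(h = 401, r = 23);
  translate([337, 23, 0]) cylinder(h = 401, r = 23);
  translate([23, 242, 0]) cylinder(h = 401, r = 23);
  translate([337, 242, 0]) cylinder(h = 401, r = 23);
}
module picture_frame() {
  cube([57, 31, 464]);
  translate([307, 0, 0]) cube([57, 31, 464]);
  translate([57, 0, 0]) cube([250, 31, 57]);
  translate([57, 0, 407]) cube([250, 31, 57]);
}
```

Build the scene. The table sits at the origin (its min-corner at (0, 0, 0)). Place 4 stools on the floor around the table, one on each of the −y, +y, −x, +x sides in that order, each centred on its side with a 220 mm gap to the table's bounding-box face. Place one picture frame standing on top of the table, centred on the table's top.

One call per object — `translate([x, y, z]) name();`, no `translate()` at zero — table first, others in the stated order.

table();
translate([670, -485, 0]) stool();
translate([670, 1081, 0]) stool();
translate([-580, 298, 0]) stool();
translate([1920, 298, 0]) stool();
translate([668, 415, 737]) picture_frame();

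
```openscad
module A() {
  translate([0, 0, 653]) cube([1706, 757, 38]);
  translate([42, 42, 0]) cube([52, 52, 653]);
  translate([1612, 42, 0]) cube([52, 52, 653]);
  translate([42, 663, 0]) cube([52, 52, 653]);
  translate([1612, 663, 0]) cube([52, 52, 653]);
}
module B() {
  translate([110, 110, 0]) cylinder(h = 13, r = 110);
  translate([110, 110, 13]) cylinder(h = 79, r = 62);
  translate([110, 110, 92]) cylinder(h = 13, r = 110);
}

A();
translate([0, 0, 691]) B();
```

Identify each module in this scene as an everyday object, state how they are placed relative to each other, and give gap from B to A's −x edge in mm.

A is a table. B is a spool. The spool is on top of the table. The gap from the spool to the table's −x edge is 0 mm.

The spool's min-x is at 0; the table's min-x is 0; gap = 0 mm.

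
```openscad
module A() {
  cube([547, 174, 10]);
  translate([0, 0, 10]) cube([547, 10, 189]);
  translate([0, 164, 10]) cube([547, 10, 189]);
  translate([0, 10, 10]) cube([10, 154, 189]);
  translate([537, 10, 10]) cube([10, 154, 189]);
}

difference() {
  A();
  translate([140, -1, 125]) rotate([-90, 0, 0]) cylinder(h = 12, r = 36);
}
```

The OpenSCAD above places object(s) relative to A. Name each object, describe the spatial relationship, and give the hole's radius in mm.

The subtracted cylinder has r = 36 mm.

A is an open box. The open box has a circular hole through its front wall. The hole's radius is 36 mm.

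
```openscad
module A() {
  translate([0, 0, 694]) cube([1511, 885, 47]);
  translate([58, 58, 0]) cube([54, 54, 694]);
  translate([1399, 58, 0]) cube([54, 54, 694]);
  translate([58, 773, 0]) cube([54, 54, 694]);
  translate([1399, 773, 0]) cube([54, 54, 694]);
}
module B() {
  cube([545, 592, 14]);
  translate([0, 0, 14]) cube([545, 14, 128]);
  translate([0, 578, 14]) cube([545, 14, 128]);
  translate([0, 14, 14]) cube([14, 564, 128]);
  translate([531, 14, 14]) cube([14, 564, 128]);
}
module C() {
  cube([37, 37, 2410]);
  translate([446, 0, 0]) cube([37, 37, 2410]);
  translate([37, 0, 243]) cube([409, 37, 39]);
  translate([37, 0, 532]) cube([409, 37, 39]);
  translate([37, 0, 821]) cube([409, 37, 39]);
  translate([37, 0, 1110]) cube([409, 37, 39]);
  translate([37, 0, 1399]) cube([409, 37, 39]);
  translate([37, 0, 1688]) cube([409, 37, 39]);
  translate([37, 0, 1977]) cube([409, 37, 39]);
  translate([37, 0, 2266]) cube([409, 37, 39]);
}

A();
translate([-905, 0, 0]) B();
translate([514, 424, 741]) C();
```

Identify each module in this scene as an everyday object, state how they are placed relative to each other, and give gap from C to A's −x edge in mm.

A is a table. B is an open box. C is a ladder. The open box is on the floor beside the table on its −x side. The ladder is on top of the table, centred. The gap from the ladder to the table's −x edge is 514 mm.

The ladder's min-x is at 514; the table's min-x is 0; gap = 514 mm.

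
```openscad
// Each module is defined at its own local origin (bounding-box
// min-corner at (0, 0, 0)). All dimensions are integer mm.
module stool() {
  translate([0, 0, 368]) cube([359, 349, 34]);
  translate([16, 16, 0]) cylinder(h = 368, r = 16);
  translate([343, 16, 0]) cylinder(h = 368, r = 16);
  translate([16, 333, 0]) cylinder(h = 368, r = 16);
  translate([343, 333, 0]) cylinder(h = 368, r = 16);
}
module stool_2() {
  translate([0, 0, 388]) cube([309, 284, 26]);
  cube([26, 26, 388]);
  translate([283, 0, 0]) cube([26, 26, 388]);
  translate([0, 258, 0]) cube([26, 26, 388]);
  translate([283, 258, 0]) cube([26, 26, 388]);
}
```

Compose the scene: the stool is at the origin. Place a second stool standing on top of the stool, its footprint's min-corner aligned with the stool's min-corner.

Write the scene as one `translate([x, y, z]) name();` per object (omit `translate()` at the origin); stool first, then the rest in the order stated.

stool();
translate([0, 0, 402]) stool_2();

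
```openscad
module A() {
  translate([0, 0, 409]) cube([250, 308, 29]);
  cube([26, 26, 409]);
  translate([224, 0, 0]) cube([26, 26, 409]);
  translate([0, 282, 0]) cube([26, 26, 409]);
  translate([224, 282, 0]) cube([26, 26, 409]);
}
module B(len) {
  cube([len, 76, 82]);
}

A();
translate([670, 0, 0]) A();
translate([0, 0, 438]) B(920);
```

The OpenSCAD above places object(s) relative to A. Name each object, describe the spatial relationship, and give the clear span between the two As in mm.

A is a stool. B is a beam. A beam spans the tops of two stools. The clear span between the two stools is 420 mm.

Second stool starts at x = 670; first ends at x = 250; clear span = 670 − 250 = 420 mm.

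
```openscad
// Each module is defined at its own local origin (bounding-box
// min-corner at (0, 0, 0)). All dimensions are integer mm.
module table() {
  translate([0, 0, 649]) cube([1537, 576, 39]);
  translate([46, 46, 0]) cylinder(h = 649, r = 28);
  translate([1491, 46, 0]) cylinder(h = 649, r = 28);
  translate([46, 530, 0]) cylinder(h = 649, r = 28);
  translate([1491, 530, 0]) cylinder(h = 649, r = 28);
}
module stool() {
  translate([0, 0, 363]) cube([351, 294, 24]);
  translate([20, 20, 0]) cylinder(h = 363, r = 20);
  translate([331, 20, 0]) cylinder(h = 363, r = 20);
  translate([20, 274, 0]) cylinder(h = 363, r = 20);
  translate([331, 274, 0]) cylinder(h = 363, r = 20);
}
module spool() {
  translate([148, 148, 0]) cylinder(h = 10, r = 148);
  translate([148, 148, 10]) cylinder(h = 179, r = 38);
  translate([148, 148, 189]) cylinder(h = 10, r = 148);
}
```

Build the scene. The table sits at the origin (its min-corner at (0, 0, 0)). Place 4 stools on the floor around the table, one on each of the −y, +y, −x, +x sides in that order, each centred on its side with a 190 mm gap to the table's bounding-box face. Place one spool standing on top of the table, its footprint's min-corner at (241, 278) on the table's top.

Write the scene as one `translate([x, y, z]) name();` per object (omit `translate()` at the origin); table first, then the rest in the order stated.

table();
translate([593, -484, 0]) stool();
translate([593, 766, 0]) stool();
translate([-541, 141, 0]) stool();
translate([1727, 141, 0]) stool();
translate([241, 278, 688]) spool();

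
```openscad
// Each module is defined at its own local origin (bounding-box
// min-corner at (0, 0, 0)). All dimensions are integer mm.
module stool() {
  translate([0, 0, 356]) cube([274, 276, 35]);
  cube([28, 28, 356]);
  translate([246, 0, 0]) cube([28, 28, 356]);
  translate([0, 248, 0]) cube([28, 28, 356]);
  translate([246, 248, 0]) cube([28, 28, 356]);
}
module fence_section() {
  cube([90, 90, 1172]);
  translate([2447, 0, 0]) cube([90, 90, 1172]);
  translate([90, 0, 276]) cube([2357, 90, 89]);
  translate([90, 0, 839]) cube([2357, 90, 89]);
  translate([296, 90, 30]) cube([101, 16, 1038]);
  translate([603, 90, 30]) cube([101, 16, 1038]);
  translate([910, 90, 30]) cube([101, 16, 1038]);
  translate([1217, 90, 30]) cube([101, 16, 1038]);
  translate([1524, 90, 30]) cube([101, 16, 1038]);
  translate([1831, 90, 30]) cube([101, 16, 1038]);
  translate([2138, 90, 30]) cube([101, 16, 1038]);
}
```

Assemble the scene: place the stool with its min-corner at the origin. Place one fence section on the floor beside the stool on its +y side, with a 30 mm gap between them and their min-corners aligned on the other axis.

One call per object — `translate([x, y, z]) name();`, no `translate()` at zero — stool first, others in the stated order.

stool();
translate([0, 306, 0]) fence_section();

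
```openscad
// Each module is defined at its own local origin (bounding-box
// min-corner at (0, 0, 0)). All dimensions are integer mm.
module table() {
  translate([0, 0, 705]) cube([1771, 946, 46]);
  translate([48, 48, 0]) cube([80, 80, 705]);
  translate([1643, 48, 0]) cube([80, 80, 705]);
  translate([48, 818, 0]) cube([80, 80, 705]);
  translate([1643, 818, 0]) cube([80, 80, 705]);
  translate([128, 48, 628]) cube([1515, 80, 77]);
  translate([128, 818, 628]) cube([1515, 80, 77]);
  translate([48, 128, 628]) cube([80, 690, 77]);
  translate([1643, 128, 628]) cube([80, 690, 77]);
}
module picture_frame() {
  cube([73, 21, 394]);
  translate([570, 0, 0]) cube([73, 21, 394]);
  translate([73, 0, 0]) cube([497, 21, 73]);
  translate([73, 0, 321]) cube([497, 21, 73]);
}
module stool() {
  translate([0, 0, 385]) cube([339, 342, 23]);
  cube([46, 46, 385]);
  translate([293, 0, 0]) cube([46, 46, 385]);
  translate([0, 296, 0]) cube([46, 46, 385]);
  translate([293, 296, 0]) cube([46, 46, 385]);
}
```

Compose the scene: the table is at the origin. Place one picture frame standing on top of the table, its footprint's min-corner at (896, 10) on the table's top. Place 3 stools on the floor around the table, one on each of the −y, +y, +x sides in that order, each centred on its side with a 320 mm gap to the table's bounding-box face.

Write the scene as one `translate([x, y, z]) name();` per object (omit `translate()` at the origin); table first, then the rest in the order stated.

table();
translate([896, 10, 751]) picture_frame();
translate([716, -662, 0]) stool();
translate([716, 1266, 0]) stool();
translate([2091, 302, 0]) stool();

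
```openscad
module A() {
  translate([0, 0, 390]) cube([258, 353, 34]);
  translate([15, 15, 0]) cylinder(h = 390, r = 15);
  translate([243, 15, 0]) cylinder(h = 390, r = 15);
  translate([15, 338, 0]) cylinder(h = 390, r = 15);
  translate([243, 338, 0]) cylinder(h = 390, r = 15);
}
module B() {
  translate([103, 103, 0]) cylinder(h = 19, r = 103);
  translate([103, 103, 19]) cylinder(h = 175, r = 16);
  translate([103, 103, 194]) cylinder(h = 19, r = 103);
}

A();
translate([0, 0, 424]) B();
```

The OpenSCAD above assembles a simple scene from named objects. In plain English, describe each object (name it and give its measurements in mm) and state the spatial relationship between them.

A is a four-legged stool. The seat is 258×353 mm, 34 mm thick, top at z = 424 mm. It stands on four round legs, each 30 mm in diameter, from z = 0 to the seat underside, each leg's axis is inset half a diameter from the nearest pair of seat edges (so the leg's bounding box is flush with the corner).

B is a spool: two coaxial disc flanges of radius 103 mm and thickness 19 mm, joined by a core cylinder of radius 16 mm and height 175 mm. The lower flange rests on z = 0 and the three cylinders share a vertical axis.

The spool is on top of the stool.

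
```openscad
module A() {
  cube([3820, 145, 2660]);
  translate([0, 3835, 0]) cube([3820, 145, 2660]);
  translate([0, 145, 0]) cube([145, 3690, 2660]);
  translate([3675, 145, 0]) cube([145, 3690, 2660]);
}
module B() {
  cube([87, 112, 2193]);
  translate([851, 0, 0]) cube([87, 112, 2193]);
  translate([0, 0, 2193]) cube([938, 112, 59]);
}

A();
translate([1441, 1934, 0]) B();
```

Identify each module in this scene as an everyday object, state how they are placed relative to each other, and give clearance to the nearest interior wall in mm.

Clearances: x = 1296, y = 1789; minimum 1296 mm.

A is a house frame. B is a door frame. The door frame sits inside the house frame, centred. The clearance to the nearest interior wall is 1296 mm.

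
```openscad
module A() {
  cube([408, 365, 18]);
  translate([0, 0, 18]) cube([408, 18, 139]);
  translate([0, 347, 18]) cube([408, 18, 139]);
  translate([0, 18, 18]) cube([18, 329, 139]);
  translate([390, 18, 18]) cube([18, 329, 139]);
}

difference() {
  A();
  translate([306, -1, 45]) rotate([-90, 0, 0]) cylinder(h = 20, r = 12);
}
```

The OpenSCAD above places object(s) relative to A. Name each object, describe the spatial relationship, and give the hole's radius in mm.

The subtracted cylinder has r = 12 mm.

A is an open box. The open box has a circular hole through its front wall. The hole's radius is 12 mm.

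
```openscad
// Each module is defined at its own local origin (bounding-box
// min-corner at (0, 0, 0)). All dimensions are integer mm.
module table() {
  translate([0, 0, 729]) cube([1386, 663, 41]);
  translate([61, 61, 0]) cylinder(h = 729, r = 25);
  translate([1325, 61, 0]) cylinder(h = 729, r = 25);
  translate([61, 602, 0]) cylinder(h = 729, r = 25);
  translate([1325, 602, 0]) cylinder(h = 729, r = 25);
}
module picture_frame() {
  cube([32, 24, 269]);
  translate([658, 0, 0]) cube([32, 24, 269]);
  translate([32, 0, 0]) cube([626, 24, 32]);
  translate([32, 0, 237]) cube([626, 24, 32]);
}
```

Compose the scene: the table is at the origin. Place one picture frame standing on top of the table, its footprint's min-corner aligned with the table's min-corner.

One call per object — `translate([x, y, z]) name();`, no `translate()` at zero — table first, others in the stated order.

table();
translate([0, 0, 770]) picture_frame();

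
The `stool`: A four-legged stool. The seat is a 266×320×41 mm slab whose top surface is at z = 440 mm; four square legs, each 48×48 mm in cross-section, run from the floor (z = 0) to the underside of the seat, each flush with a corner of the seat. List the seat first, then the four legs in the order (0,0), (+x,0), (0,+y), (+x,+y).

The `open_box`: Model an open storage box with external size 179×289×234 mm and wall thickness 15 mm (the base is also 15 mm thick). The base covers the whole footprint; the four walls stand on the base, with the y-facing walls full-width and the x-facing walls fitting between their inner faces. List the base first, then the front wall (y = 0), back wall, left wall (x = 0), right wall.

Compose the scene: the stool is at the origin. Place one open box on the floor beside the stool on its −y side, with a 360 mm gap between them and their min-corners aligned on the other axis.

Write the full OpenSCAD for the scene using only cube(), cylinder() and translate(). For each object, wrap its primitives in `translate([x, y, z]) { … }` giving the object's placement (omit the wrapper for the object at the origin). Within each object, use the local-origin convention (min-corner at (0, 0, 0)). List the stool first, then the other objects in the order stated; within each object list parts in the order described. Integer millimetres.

translate([0, 0, 399]) cube([266, 320, 41]);
cube([48, 48, 399]);
translate([218, 0, 0]) cube([48, 48, 399]);
translate([0, 272, 0]) cube([48, 48, 399]);
translate([218, 272, 0]) cube([48, 48, 399]);
translate([0, -649, 0]) {
  cube([179, 289, 15]);
  translate([0, 0, 15]) cube([179, 15, 219]);
  translate([0, 274, 15]) cube([179, 15, 219]);
  translate([0, 15, 15]) cube([15, 259, 219]);
  translate([164, 15, 15]) cube([15, 259, 219]);
}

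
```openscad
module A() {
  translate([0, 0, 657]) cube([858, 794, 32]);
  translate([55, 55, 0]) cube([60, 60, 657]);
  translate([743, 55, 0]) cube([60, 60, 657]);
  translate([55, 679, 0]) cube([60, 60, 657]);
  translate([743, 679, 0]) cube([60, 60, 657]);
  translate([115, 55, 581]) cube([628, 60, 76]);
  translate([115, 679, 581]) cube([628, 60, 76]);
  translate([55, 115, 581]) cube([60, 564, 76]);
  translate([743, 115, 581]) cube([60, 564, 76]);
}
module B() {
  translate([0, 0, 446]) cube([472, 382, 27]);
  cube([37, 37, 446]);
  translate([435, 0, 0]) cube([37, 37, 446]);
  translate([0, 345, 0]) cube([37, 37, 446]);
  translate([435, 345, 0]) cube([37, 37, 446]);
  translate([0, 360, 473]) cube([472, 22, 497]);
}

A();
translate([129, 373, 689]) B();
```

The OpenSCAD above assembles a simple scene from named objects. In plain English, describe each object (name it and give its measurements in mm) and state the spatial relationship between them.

A is a table with a 858×794 mm rectangular top, 32 mm thick, top surface at z = 689 mm, supported by four 60×60 mm square legs, each inset 55 mm from the nearest pair of top edges, running from the floor. Four apron rails, 60 mm thick and 76 mm tall, run between adjacent legs with their top edges flush with the underside of the top and their outer faces flush with the legs' outer faces.

B is a chair. The seat is a 472×382×27 mm slab with its top at z = 473 mm, on four 37×37 mm corner legs (flush with the seat edges, standing on z = 0). A flat backrest 22 mm thick, 497 mm tall, spans the full seat width and rises from the seat top along its +y edge, rear face flush with the rear of the seat.

The chair is on top of the table.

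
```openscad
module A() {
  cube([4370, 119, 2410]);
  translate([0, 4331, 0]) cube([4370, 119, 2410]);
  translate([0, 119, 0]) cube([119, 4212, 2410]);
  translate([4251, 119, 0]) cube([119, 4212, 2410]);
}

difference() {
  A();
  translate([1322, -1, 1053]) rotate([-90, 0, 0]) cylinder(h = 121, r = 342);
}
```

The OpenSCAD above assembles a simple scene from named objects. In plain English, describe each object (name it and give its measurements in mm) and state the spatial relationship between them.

A is the wall frame of a small rectangular building: four walls, each 2410 mm tall and 119 mm thick, enclosing a footprint 4370 mm (x) by 4450 mm (y) outside-to-outside, with no floor or roof. The front and back walls (the −y and +y sides) span the full width; the two side walls fit between them.

The house frame has a circular hole of radius 342 mm through its front wall, centred at (x = 1322, z = 1053).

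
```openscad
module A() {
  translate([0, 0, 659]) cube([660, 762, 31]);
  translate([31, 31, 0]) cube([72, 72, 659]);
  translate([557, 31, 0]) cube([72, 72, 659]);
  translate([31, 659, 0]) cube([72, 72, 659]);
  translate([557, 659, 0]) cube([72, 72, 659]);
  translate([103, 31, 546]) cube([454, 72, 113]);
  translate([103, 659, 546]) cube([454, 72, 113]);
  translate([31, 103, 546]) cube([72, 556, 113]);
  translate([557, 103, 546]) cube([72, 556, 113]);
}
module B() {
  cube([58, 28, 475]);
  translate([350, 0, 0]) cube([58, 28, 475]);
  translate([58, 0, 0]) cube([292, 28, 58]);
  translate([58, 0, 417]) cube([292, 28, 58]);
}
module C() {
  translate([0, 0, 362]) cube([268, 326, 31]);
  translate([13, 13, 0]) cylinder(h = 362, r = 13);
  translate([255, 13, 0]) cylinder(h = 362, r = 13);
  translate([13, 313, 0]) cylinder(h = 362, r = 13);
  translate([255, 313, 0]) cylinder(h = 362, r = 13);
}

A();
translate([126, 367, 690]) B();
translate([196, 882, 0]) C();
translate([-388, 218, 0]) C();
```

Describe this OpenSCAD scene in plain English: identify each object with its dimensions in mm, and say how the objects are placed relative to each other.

A is a rectangular dining table. The top is 660×762×31 mm with its upper surface at z = 690 mm. It stands on four 72×72 mm square legs, each inset 31 mm from the nearest pair of top edges, running from the floor to the underside of the top. Four apron rails, 72 mm thick and 113 mm tall, run between adjacent legs with their top edges flush with the underside of the top and their outer faces flush with the legs' outer faces.

B is a rectangular picture frame lying in the x–z plane (depth along y). The opening is 292 mm wide (x) by 359 mm tall (z), surrounded by a border 58 mm wide on all four sides. The frame is 28 mm deep and is made of two full-height vertical stiles with two horizontal rails fitted between them.

C is a simple wooden stool: a rectangular seat 268 mm (x) by 326 mm (y), 31 mm thick, top face at z = 393 mm, on four round legs, each 26 mm in diameter. The legs rest on z = 0, each leg's axis is inset half a diameter from the nearest pair of seat edges (so the leg's bounding box is flush with the corner).

The picture frame is on top of the table, centred. Two stools sit around the table at the +y, −x sides.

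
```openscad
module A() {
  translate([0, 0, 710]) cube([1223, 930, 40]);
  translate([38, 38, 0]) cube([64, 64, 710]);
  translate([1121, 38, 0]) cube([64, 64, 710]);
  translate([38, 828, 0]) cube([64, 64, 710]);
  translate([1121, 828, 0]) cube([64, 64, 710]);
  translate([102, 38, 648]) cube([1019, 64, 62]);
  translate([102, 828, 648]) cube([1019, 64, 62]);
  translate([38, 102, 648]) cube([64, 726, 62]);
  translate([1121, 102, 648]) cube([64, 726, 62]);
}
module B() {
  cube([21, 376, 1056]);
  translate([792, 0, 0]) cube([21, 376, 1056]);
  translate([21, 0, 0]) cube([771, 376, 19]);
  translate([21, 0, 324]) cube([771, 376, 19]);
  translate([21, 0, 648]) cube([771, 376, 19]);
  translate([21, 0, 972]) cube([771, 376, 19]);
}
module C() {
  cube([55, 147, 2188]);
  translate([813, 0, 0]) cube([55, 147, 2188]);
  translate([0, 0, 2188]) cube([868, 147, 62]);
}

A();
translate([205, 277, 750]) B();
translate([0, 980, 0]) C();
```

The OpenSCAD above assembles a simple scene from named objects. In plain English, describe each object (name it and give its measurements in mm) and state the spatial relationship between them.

A is a table: top 1223 mm (x) × 930 mm (y), 40 mm thick, upper face at z = 750 mm, on four 64×64 mm square legs, each inset 38 mm from the nearest pair of top edges, running from z = 0 to the bottom of the top. Four apron rails, 64 mm thick and 62 mm tall, run between adjacent legs with their top edges flush with the underside of the top and their outer faces flush with the legs' outer faces.

B is a bookshelf 813 mm wide overall, 376 mm deep and 1056 mm tall. The two sides are 21 mm thick vertical panels. 4 horizontal shelves of 19 mm thickness span between the inner faces of the sides; the lowest shelf sits on the floor and shelves are stacked with a clear vertical gap of 305 mm between each pair.

C is a rectangular door frame: two vertical jambs of 55×147 mm section, 2188 mm tall, with a clear opening 758 mm wide between their inner faces. A header 62 mm tall and 147 mm deep lies on top of the jambs and spans the full outside width.

The bookshelf is on top of the table, centred. The door frame is on the floor beside the table on its +y side.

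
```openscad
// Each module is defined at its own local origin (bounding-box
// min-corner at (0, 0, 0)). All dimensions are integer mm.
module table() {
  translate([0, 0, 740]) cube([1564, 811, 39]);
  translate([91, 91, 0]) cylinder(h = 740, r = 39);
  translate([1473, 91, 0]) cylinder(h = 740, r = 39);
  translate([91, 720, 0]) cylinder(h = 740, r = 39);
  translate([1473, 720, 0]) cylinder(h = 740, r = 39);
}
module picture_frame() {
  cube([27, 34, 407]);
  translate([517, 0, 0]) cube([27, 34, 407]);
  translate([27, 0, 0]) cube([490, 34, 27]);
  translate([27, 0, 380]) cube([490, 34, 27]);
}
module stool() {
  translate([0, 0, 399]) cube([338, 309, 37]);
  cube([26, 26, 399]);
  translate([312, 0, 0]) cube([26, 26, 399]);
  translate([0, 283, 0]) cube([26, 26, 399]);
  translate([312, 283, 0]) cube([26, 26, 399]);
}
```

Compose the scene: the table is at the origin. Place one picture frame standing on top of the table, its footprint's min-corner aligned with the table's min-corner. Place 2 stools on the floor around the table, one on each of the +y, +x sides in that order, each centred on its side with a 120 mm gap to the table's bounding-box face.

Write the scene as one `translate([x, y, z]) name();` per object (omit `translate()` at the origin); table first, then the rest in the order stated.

table();
translate([0, 0, 779]) picture_frame();
translate([613, 931, 0]) stool();
translate([1684, 251, 0]) stool();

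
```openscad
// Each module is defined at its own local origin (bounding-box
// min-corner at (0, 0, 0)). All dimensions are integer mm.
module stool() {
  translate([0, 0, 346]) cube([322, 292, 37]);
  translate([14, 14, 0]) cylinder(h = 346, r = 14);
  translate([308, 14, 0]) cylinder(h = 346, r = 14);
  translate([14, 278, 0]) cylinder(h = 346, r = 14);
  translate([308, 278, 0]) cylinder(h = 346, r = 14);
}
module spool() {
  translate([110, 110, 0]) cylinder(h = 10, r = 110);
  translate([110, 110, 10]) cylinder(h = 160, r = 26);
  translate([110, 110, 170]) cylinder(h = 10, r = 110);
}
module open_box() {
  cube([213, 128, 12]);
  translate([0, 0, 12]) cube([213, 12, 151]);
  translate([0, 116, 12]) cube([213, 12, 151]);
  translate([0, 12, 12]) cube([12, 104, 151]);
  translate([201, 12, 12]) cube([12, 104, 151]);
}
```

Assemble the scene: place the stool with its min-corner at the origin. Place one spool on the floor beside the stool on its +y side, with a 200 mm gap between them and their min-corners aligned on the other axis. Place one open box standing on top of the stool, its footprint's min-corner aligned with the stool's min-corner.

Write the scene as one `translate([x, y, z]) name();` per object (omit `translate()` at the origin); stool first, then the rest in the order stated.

stool();
translate([0, 492, 0]) spool();
translate([0, 0, 383]) open_box();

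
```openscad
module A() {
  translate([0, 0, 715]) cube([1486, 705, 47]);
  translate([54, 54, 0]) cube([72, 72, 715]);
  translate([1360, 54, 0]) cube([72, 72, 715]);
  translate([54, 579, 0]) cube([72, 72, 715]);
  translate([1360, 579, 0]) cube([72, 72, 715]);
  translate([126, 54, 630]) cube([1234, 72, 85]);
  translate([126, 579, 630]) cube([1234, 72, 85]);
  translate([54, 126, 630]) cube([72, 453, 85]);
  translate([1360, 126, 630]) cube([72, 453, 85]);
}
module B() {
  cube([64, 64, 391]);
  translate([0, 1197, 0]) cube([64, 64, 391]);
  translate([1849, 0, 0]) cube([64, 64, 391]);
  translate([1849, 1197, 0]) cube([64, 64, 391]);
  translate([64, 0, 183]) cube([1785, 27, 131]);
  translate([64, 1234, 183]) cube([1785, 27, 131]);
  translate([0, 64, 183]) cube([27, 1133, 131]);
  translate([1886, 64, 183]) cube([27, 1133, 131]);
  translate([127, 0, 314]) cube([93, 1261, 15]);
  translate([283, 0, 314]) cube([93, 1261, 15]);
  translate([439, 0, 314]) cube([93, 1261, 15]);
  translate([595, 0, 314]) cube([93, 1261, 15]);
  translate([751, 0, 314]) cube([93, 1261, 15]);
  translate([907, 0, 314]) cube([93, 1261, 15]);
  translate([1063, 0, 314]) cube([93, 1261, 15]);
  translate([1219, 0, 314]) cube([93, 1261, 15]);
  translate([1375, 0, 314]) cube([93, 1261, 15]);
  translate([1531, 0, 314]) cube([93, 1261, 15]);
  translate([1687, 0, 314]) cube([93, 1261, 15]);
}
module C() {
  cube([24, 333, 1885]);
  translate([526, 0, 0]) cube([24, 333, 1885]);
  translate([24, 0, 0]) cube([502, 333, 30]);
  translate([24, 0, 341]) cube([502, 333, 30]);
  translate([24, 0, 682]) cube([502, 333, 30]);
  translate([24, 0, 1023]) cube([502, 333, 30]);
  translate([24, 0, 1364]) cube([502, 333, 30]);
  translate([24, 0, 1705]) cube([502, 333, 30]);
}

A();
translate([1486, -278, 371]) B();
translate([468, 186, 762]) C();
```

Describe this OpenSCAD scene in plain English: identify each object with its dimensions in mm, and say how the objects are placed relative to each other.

A is a table: top 1486 mm (x) × 705 mm (y), 47 mm thick, upper face at z = 762 mm, on four 72×72 mm square legs, each inset 54 mm from the nearest pair of top edges, running from z = 0 to the bottom of the top. Four apron rails, 72 mm thick and 85 mm tall, run between adjacent legs with their top edges flush with the underside of the top and their outer faces flush with the legs' outer faces.

B is a bed frame 1913 mm long (x) by 1261 mm wide (y). Four 64×64 mm corner posts, 391 mm tall, at the corners of the footprint. Four rails of 27 mm thickness and 131 mm height run between adjacent posts with their undersides at z = 183 mm, their outer faces flush with the outside of the frame (the two x-running rails run between the posts' inner faces; the two y-running rails run between the posts' inner faces). 11 slats, each 93 mm wide (x) and 15 mm thick, lie across the top of the two x-running rails, running the full 1261 mm width of the frame in y; the slats are evenly spaced along x between the inner faces of the end posts with equal gaps (rounded down to the nearest mm) at the −x end and between each pair — any rounding remainder accumulates at the +x end.

C is a bookshelf 550 mm wide overall, 333 mm deep and 1885 mm tall. The two sides are 24 mm thick vertical panels. 6 horizontal shelves of 30 mm thickness span between the inner faces of the sides; the lowest shelf sits on the floor and shelves are stacked with a clear vertical gap of 311 mm between each pair.

The bed frame is beside the table with their tops flush at z = 762. The bookshelf is on top of the table, centred.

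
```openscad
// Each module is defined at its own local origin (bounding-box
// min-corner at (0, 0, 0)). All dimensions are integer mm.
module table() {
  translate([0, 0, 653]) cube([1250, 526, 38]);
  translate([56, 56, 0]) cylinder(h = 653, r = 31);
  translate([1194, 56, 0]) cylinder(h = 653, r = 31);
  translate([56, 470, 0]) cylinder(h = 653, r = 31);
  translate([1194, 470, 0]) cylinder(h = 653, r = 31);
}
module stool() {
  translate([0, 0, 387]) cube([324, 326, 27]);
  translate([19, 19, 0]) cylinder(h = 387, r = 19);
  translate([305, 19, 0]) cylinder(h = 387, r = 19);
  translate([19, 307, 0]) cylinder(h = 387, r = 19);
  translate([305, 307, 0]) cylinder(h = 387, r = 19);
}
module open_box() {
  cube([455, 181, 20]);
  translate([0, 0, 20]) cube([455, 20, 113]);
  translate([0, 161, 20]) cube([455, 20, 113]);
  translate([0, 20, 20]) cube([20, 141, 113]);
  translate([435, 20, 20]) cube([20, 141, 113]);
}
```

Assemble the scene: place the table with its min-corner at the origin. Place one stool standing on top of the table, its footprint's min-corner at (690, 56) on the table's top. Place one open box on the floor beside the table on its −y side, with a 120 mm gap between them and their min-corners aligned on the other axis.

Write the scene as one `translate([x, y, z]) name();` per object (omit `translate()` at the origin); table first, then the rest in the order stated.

table();
translate([690, 56, 691]) stool();
translate([0, -301, 0]) open_box();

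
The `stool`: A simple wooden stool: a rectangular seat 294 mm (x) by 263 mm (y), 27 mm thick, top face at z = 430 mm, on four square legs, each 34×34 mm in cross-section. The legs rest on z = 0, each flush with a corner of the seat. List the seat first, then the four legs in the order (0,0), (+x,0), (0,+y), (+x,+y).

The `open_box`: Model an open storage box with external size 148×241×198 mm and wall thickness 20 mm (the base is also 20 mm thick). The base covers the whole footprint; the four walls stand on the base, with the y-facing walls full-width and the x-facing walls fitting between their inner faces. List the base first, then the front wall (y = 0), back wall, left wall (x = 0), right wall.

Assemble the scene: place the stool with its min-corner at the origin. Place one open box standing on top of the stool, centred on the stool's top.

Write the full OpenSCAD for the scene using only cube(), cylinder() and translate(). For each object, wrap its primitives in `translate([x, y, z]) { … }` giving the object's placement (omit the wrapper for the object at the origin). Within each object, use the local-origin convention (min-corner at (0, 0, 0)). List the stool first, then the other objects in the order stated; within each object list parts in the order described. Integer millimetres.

translate([0, 0, 403]) cube([294, 263, 27]);
cube([34, 34, 403]);
translate([260, 0, 0]) cube([34, 34, 403]);
translate([0, 229, 0]) cube([34, 34, 403]);
translate([260, 229, 0]) cube([34, 34, 403]);
translate([73, 11, 430]) {
  cube([148, 241, 20]);
  translate([0, 0, 20]) cube([148, 20, 178]);
  translate([0, 221, 20]) cube([148, 20, 178]);
  translate([0, 20, 20]) cube([20, 201, 178]);
  translate([128, 20, 20]) cube([20, 201, 178]);
}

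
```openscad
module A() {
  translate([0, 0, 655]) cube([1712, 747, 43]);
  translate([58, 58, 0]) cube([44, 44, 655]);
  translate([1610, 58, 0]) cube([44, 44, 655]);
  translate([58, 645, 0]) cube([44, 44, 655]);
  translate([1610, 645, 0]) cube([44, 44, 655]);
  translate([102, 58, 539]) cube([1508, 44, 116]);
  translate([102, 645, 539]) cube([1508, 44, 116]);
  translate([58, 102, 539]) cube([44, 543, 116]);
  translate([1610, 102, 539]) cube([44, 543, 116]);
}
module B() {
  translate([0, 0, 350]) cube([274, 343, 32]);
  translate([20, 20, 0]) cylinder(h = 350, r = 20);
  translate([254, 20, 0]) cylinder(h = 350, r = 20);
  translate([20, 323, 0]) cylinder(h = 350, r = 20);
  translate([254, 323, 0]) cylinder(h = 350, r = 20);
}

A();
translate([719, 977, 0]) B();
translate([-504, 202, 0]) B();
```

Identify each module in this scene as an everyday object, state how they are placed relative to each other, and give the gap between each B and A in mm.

A is a table. B is a stool. Two stools sit around the table at the +y, −x sides. The gap between each stool and the table is 230 mm.

Each stool's nearest face is 230 mm from the table's bounding box.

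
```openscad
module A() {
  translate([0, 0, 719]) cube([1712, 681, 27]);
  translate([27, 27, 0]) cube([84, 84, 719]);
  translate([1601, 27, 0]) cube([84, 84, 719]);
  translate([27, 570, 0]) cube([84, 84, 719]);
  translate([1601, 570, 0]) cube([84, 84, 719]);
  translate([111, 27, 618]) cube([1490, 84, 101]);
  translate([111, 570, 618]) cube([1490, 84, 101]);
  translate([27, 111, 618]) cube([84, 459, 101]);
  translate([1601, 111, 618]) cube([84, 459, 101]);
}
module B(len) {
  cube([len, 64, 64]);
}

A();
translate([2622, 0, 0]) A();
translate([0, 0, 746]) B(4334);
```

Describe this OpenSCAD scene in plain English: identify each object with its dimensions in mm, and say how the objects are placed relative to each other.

A is a table: top 1712 mm (x) × 681 mm (y), 27 mm thick, upper face at z = 746 mm, on four 84×84 mm square legs, each inset 27 mm from the nearest pair of top edges, running from z = 0 to the bottom of the top. Four apron rails, 84 mm thick and 101 mm tall, run between adjacent legs with their top edges flush with the underside of the top and their outer faces flush with the legs' outer faces.

B is a rectangular beam 4334 mm long (x), 64 mm deep (y), 64 mm thick (z).

The beam spans the tops of two tables placed 910 mm apart, resting at z = 746 mm.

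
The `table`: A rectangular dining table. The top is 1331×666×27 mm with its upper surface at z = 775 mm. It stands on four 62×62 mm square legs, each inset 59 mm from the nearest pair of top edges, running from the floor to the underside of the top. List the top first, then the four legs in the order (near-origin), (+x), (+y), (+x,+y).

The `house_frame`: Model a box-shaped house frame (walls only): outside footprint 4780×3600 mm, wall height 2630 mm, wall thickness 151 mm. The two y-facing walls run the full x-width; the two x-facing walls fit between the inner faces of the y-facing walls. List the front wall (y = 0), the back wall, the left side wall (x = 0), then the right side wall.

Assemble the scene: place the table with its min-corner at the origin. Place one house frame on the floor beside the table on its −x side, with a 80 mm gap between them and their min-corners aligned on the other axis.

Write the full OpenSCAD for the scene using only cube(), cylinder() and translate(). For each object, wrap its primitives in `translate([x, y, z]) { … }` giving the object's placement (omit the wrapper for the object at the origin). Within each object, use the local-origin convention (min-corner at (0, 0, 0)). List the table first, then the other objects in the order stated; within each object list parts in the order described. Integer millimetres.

translate([0, 0, 748]) cube([1331, 666, 27]);
translate([59, 59, 0]) cube([62, 62, 748]);
translate([1210, 59, 0]) cube([62, 62, 748]);
translate([59, 545, 0]) cube([62, 62, 748]);
translate([1210, 545, 0]) cube([62, 62, 748]);
translate([-4860, 0, 0]) {
  cube([4780, 151, 2630]);
  translate([0, 3449, 0]) cube([4780, 151, 2630]);
  translate([0, 151, 0]) cube([151, 3298, 2630]);
  translate([4629, 151, 0]) cube([151, 3298, 2630]);
}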